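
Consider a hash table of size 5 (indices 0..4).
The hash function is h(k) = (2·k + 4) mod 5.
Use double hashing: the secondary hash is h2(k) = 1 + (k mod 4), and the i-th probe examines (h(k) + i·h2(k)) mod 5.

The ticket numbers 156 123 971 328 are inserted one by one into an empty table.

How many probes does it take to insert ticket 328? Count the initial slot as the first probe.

3

156 hashes to 1; slot 1 is free => place at 1.
123 hashes to 0; slot 0 is free => place at 0.
971 hashes to 1, h2=4; 1,0 taken => place at 4.
328 hashes to 0, h2=1; 0,1 taken => place at 2.
Table: [123, 156, 328, ∅, 971]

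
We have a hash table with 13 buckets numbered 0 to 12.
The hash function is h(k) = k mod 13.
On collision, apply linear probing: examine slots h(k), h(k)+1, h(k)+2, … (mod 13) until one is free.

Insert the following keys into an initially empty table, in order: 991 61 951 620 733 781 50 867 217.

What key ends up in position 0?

217

Insert 991: h=3, slot 3 empty => index 3.
Insert 61: h=9, slot 9 empty => index 9.
Insert 951: h=2, slot 2 empty => index 2.
Insert 620: h=9, slot 9 occupied => index 10.
Insert 733: h=5, slot 5 empty => index 5.
Insert 781: h=1, slot 1 empty => index 1.
Insert 50: h=11, slot 11 empty => index 11.
Insert 867: h=9, slots 9,10,11 occupied => index 12.
Insert 217: h=9, slots 9,10,11,12 occupied => index 0.
Table: [217, 781, 951, 991, —, 733, —, —, —, 61, 620, 50, 867]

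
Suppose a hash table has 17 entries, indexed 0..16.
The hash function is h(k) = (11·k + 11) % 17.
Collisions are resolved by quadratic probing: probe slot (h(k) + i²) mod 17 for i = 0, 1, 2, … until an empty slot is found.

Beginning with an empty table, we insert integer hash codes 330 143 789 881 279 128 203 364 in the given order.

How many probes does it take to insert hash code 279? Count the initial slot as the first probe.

5

Insert 330: h=3, slot 3 empty → index 3.
Insert 143: h=3, slot 3 occupied → index 4.
Insert 789: h=3, slots 3,4 occupied → index 7.
Insert 881: h=12, slot 12 empty → index 12.
Insert 279: h=3, slots 3,4,7,12 occupied → index 2.
Insert 128: h=8, slot 8 empty → index 8.
Insert 203: h=0, slot 0 empty → index 0.
Insert 364: h=3, slots 3,4,7,12,2 occupied → index 11.
Table: [203, -, 279, 330, 143, -, -, 789, 128, -, -, 364, 881, -, -, -, -]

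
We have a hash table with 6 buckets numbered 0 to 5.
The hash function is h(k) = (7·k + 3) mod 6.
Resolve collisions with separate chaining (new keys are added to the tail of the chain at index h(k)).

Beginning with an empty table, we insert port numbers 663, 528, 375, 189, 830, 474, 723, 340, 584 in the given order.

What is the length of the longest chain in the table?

4

Insert 663: h=0, bucket 0 empty -> new chain.
Insert 528: h=3, bucket 3 empty -> new chain.
Insert 375: h=0, bucket 0 nonempty -> append to chain.
Insert 189: h=0, bucket 0 nonempty -> append to chain.
Insert 830: h=5, bucket 5 empty -> new chain.
Insert 474: h=3, bucket 3 nonempty -> append to chain.
Insert 723: h=0, bucket 0 nonempty -> append to chain.
Insert 340: h=1, bucket 1 empty -> new chain.
Insert 584: h=5, bucket 5 nonempty -> append to chain.
Final buckets:
0: 663 -> 375 -> 189 -> 723
1: 340
2: _
3: 528 -> 474
4: _
5: 830 -> 584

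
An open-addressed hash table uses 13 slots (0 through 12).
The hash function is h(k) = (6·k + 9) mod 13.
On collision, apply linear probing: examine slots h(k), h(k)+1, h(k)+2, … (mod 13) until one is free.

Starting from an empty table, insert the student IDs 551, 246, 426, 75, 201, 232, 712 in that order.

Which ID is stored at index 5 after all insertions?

551 hashes to 0; slot 0 is free -> place at 0.
246 hashes to 3; slot 3 is free -> place at 3.
426 hashes to 4; slot 4 is free -> place at 4.
75 hashes to 4; 4 taken -> place at 5.
201 hashes to 6; slot 6 is free -> place at 6.
232 hashes to 10; slot 10 is free -> place at 10.
712 hashes to 4; 4,5,6 taken -> place at 7.
Table: [551, ., ., 246, 426, 75, 201, 712, ., ., 232, ., .]

75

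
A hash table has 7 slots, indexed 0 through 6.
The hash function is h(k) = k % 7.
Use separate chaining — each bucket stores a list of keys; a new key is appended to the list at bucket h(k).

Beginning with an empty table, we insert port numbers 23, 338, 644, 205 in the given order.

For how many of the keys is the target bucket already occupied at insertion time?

2

23 -> bucket 2
338 -> bucket 2 (collision)
644 -> bucket 0
205 -> bucket 2 (collision)
Final buckets:
0: 644
1: .
2: 23 -> 338 -> 205
3: .
4: .
5: .
6: .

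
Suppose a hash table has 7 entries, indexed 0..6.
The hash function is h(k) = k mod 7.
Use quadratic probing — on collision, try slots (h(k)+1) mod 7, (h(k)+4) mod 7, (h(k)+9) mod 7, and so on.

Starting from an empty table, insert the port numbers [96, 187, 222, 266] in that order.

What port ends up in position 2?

222

Insert 96: h=5, slot 5 empty → index 5.
Insert 187: h=5, slot 5 occupied → index 6.
Insert 222: h=5, slots 5,6 occupied → index 2.
Insert 266: h=0, slot 0 empty → index 0.
Table: [266, ∅, 222, ∅, ∅, 96, 187]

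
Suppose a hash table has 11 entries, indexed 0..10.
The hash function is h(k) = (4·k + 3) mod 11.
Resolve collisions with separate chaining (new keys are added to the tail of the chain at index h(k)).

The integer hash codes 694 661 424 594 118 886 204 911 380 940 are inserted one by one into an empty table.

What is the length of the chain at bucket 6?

694 → bucket 7
661 → bucket 7 (collision)
424 → bucket 5
594 → bucket 3
118 → bucket 2
886 → bucket 5 (collision)
204 → bucket 5 (collision)
911 → bucket 6
380 → bucket 5 (collision)
940 → bucket 1
Final buckets:
0: .
1: 940
2: 118
3: 594
4: .
5: 424 -> 886 -> 204 -> 380
6: 911
7: 694 -> 661
8: .
9: .
10: .

1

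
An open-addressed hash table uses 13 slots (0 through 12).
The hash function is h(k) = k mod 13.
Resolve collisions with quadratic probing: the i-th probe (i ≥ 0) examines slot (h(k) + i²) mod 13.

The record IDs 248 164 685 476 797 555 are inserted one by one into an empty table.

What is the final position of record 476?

248 hashes to 1; slot 1 is free → place at 1.
164 hashes to 8; slot 8 is free → place at 8.
685 hashes to 9; slot 9 is free → place at 9.
476 hashes to 8; 8,9 taken → place at 12.
797 hashes to 4; slot 4 is free → place at 4.
555 hashes to 9; 9 taken → place at 10.
Table: [—, 248, —, —, 797, —, —, —, 164, 685, 555, —, 476]

12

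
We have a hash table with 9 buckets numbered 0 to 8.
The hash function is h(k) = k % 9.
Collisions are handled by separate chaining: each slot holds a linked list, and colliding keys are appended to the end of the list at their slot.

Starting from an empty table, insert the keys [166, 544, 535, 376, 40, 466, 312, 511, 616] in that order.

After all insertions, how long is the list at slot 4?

Insert 166: h=4, bucket 4 empty → new chain.
Insert 544: h=4, bucket 4 nonempty → append to chain.
Insert 535: h=4, bucket 4 nonempty → append to chain.
Insert 376: h=7, bucket 7 empty → new chain.
Insert 40: h=4, bucket 4 nonempty → append to chain.
Insert 466: h=7, bucket 7 nonempty → append to chain.
Insert 312: h=6, bucket 6 empty → new chain.
Insert 511: h=7, bucket 7 nonempty → append to chain.
Insert 616: h=4, bucket 4 nonempty → append to chain.
Final buckets:
0: _
1: _
2: _
3: _
4: 166 -> 544 -> 535 -> 40 -> 616
5: _
6: 312
7: 376 -> 466 -> 511
8: _

5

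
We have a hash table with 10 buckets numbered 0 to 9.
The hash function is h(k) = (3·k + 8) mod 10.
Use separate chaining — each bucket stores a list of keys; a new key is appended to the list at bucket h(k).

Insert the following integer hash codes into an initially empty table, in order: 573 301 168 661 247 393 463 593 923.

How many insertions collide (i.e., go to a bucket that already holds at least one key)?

5

Insert 573: h=7, bucket 7 empty → new chain.
Insert 301: h=1, bucket 1 empty → new chain.
Insert 168: h=2, bucket 2 empty → new chain.
Insert 661: h=1, bucket 1 nonempty → append to chain.
Insert 247: h=9, bucket 9 empty → new chain.
Insert 393: h=7, bucket 7 nonempty → append to chain.
Insert 463: h=7, bucket 7 nonempty → append to chain.
Insert 593: h=7, bucket 7 nonempty → append to chain.
Insert 923: h=7, bucket 7 nonempty → append to chain.
Final buckets:
0: ∅
1: 301 -> 661
2: 168
3: ∅
4: ∅
5: ∅
6: ∅
7: 573 -> 393 -> 463 -> 593 -> 923
8: ∅
9: 247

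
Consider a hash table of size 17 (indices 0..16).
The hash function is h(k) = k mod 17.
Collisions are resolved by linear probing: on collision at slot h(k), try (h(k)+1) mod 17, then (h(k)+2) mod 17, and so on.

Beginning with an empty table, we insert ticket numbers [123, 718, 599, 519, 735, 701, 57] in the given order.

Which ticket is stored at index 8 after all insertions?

701

Insert 123: h=4, slot 4 empty => index 4.
Insert 718: h=4, slot 4 occupied => index 5.
Insert 599: h=4, slots 4,5 occupied => index 6.
Insert 519: h=9, slot 9 empty => index 9.
Insert 735: h=4, slots 4,5,6 occupied => index 7.
Insert 701: h=4, slots 4,5,6,7 occupied => index 8.
Insert 57: h=6, slots 6,7,8,9 occupied => index 10.
Table: [., ., ., ., 123, 718, 599, 735, 701, 519, 57, ., ., ., ., ., .]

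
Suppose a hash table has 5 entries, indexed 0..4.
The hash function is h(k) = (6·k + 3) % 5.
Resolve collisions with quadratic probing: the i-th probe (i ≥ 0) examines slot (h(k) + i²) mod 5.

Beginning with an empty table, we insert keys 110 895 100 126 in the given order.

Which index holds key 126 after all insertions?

0

Insert 110: h=3, slot 3 empty → index 3.
Insert 895: h=3, slot 3 occupied → index 4.
Insert 100: h=3, slots 3,4 occupied → index 2.
Insert 126: h=4, slot 4 occupied → index 0.
Table: [126, -, 100, 110, 895]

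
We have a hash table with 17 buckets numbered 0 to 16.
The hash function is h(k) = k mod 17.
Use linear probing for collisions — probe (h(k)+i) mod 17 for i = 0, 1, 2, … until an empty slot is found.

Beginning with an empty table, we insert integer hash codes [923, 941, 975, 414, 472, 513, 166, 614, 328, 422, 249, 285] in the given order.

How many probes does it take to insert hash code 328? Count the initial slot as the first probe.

5

Insert 923: h=5, slot 5 empty -> index 5.
Insert 941: h=6, slot 6 empty -> index 6.
Insert 975: h=6, slot 6 occupied -> index 7.
Insert 414: h=6, slots 6,7 occupied -> index 8.
Insert 472: h=13, slot 13 empty -> index 13.
Insert 513: h=3, slot 3 empty -> index 3.
Insert 166: h=13, slot 13 occupied -> index 14.
Insert 614: h=2, slot 2 empty -> index 2.
Insert 328: h=5, slots 5,6,7,8 occupied -> index 9.
Insert 422: h=14, slot 14 occupied -> index 15.
Insert 249: h=11, slot 11 empty -> index 11.
Insert 285: h=13, slots 13,14,15 occupied -> index 16.
Table: [., ., 614, 513, ., 923, 941, 975, 414, 328, ., 249, ., 472, 166, 422, 285]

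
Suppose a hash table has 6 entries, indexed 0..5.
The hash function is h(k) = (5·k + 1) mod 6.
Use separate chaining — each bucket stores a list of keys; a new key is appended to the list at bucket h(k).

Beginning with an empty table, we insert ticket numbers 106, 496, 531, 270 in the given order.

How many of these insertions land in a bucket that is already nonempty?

Insert 106: h=3, bucket 3 empty -> new chain.
Insert 496: h=3, bucket 3 nonempty -> append to chain.
Insert 531: h=4, bucket 4 empty -> new chain.
Insert 270: h=1, bucket 1 empty -> new chain.
Final buckets:
0: —
1: 270
2: —
3: 106 -> 496
4: 531
5: —

1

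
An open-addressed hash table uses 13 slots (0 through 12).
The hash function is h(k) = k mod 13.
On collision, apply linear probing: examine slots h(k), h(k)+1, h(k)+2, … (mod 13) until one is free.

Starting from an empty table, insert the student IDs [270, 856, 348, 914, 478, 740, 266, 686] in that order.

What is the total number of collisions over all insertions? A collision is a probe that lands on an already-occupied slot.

270: h=10 → slot 10
856: h=11 → slot 11
348: h=10, probe 10,11,12 → slot 12
914: h=4 → slot 4
478: h=10, probe 10,11,12,0 → slot 0
740: h=12, probe 12,0,1 → slot 1
266: h=6 → slot 6
686: h=10, probe 10,11,12,0,1,2 → slot 2
Table: [478, 740, 686, ∅, 914, ∅, 266, ∅, ∅, ∅, 270, 856, 348]

12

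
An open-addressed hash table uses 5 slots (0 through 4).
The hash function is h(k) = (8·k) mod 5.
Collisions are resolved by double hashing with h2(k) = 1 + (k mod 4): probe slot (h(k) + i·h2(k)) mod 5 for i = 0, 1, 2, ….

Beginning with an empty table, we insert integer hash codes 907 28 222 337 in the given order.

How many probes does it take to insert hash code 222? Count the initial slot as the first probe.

3

907: h=1 → slot 1
28: h=4 → slot 4
222: h=1, h2=3, probe 1,4,2 → slot 2
337: h=1, h2=2, probe 1,3 → slot 3
Table: [-, 907, 222, 337, 28]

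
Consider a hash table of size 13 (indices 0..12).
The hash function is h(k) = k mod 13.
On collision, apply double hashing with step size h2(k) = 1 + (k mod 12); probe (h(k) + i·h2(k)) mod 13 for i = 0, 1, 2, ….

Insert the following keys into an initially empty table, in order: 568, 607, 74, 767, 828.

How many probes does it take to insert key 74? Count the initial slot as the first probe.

2

568 hashes to 9; slot 9 is free → place at 9.
607 hashes to 9, h2=8; 9 taken → place at 4.
74 hashes to 9, h2=3; 9 taken → place at 12.
767 hashes to 0; slot 0 is free → place at 0.
828 hashes to 9, h2=1; 9 taken → place at 10.
Table: [767, ∅, ∅, ∅, 607, ∅, ∅, ∅, ∅, 568, 828, ∅, 74]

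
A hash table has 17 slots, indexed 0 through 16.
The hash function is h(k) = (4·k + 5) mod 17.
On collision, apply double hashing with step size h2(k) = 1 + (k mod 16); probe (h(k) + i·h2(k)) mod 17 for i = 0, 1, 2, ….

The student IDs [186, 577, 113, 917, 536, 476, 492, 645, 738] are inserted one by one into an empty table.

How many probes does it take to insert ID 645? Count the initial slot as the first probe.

3

186 hashes to 1; slot 1 is free → place at 1.
577 hashes to 1, h2=2; 1 taken → place at 3.
113 hashes to 15; slot 15 is free → place at 15.
917 hashes to 1, h2=6; 1 taken → place at 7.
536 hashes to 7, h2=9; 7 taken → place at 16.
476 hashes to 5; slot 5 is free → place at 5.
492 hashes to 1, h2=13; 1 taken → place at 14.
645 hashes to 1, h2=6; 1,7 taken → place at 13.
738 hashes to 16, h2=3; 16 taken → place at 2.
Table: [., 186, 738, 577, ., 476, ., 917, ., ., ., ., ., 645, 492, 113, 536]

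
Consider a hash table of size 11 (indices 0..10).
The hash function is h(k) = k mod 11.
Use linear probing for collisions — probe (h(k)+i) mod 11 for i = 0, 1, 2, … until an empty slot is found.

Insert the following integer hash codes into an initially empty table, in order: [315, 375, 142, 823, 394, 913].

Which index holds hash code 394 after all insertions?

315: h=7 -> slot 7
375: h=1 -> slot 1
142: h=10 -> slot 10
823: h=9 -> slot 9
394: h=9, probe 9,10,0 -> slot 0
913: h=0, probe 0,1,2 -> slot 2
Table: [394, 375, 913, ., ., ., ., 315, ., 823, 142]

0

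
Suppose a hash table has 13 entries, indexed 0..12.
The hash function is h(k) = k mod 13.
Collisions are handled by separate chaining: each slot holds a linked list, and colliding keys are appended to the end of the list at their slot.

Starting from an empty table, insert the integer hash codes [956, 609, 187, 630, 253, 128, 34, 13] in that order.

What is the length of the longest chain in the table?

Insert 956: h=7, bucket 7 empty → new chain.
Insert 609: h=11, bucket 11 empty → new chain.
Insert 187: h=5, bucket 5 empty → new chain.
Insert 630: h=6, bucket 6 empty → new chain.
Insert 253: h=6, bucket 6 nonempty → append to chain.
Insert 128: h=11, bucket 11 nonempty → append to chain.
Insert 34: h=8, bucket 8 empty → new chain.
Insert 13: h=0, bucket 0 empty → new chain.
Final buckets:
0: 13
1: —
2: —
3: —
4: —
5: 187
6: 630 -> 253
7: 956
8: 34
9: —
10: —
11: 609 -> 128
12: —

2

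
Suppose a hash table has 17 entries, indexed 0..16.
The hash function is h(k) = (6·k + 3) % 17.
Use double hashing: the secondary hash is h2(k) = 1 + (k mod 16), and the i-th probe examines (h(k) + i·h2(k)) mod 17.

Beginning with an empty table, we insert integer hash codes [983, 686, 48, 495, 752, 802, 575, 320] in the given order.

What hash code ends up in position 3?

983 hashes to 2; slot 2 is free => place at 2.
686 hashes to 5; slot 5 is free => place at 5.
48 hashes to 2, h2=1; 2 taken => place at 3.
495 hashes to 15; slot 15 is free => place at 15.
752 hashes to 10; slot 10 is free => place at 10.
802 hashes to 4; slot 4 is free => place at 4.
575 hashes to 2, h2=16; 2 taken => place at 1.
320 hashes to 2, h2=1; 2,3,4,5 taken => place at 6.
Table: [∅, 575, 983, 48, 802, 686, 320, ∅, ∅, ∅, 752, ∅, ∅, ∅, ∅, 495, ∅]

48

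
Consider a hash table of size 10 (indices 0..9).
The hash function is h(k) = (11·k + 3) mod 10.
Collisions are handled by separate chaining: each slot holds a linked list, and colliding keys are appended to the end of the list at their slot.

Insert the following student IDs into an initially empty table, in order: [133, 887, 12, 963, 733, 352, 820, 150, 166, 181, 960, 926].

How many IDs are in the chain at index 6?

3

Insert 133: h=6, bucket 6 empty → new chain.
Insert 887: h=0, bucket 0 empty → new chain.
Insert 12: h=5, bucket 5 empty → new chain.
Insert 963: h=6, bucket 6 nonempty → append to chain.
Insert 733: h=6, bucket 6 nonempty → append to chain.
Insert 352: h=5, bucket 5 nonempty → append to chain.
Insert 820: h=3, bucket 3 empty → new chain.
Insert 150: h=3, bucket 3 nonempty → append to chain.
Insert 166: h=9, bucket 9 empty → new chain.
Insert 181: h=4, bucket 4 empty → new chain.
Insert 960: h=3, bucket 3 nonempty → append to chain.
Insert 926: h=9, bucket 9 nonempty → append to chain.
Final buckets:
0: 887
1: .
2: .
3: 820 -> 150 -> 960
4: 181
5: 12 -> 352
6: 133 -> 963 -> 733
7: .
8: .
9: 166 -> 926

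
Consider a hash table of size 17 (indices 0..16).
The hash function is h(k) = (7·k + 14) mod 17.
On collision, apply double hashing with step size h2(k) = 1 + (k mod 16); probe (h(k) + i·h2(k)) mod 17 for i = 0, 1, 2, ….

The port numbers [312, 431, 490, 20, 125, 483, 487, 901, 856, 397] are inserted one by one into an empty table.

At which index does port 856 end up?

15

312: h=5 => slot 5
431: h=5, h2=16, probe 5,4 => slot 4
490: h=10 => slot 10
20: h=1 => slot 1
125: h=5, h2=14, probe 5,2 => slot 2
483: h=12 => slot 12
487: h=6 => slot 6
901: h=14 => slot 14
856: h=5, h2=9, probe 5,14,6,15 => slot 15
397: h=5, h2=14, probe 5,2,16 => slot 16
Table: [_, 20, 125, _, 431, 312, 487, _, _, _, 490, _, 483, _, 901, 856, 397]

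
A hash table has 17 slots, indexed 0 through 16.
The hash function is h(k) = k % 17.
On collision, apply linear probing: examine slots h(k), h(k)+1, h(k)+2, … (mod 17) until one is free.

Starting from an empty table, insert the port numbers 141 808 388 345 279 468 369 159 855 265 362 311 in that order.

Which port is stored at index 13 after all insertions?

141 hashes to 5; slot 5 is free -> place at 5.
808 hashes to 9; slot 9 is free -> place at 9.
388 hashes to 14; slot 14 is free -> place at 14.
345 hashes to 5; 5 taken -> place at 6.
279 hashes to 7; slot 7 is free -> place at 7.
468 hashes to 9; 9 taken -> place at 10.
369 hashes to 12; slot 12 is free -> place at 12.
159 hashes to 6; 6,7 taken -> place at 8.
855 hashes to 5; 5,6,7,8,9,10 taken -> place at 11.
265 hashes to 10; 10,11,12 taken -> place at 13.
362 hashes to 5; 5,6,7,8,9,10,11,12,13,14 taken -> place at 15.
311 hashes to 5; 5,6,7,8,9,10,11,12,13,14,15 taken -> place at 16.
Table: [-, -, -, -, -, 141, 345, 279, 159, 808, 468, 855, 369, 265, 388, 362, 311]

265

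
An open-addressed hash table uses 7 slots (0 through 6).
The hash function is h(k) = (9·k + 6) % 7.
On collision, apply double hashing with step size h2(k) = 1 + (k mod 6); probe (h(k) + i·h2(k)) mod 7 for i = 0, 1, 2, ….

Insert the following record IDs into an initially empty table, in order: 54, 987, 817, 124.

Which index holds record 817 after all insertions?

4

54: h=2 -> slot 2
987: h=6 -> slot 6
817: h=2, h2=2, probe 2,4 -> slot 4
124: h=2, h2=5, probe 2,0 -> slot 0
Table: [124, —, 54, —, 817, —, 987]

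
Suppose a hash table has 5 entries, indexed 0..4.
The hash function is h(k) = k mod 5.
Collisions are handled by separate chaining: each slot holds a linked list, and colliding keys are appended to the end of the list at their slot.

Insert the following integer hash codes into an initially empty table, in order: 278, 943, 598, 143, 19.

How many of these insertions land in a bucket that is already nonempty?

Insert 278: h=3, bucket 3 empty -> new chain.
Insert 943: h=3, bucket 3 nonempty -> append to chain.
Insert 598: h=3, bucket 3 nonempty -> append to chain.
Insert 143: h=3, bucket 3 nonempty -> append to chain.
Insert 19: h=4, bucket 4 empty -> new chain.
Final buckets:
0: ∅
1: ∅
2: ∅
3: 278 -> 943 -> 598 -> 143
4: 19

3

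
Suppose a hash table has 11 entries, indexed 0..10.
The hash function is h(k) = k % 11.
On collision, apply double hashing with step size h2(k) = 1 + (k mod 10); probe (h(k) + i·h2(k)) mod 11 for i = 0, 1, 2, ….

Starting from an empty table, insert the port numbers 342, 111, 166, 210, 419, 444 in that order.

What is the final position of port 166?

8

342 hashes to 1; slot 1 is free -> place at 1.
111 hashes to 1, h2=2; 1 taken -> place at 3.
166 hashes to 1, h2=7; 1 taken -> place at 8.
210 hashes to 1, h2=1; 1 taken -> place at 2.
419 hashes to 1, h2=10; 1 taken -> place at 0.
444 hashes to 4; slot 4 is free -> place at 4.
Table: [419, 342, 210, 111, 444, —, —, —, 166, —, —]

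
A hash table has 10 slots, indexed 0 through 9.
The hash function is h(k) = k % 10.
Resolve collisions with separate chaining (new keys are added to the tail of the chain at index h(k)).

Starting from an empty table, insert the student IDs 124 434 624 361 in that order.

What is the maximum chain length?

Insert 124: h=4, bucket 4 empty → new chain.
Insert 434: h=4, bucket 4 nonempty → append to chain.
Insert 624: h=4, bucket 4 nonempty → append to chain.
Insert 361: h=1, bucket 1 empty → new chain.
Final buckets:
0: .
1: 361
2: .
3: .
4: 124 -> 434 -> 624
5: .
6: .
7: .
8: .
9: .

3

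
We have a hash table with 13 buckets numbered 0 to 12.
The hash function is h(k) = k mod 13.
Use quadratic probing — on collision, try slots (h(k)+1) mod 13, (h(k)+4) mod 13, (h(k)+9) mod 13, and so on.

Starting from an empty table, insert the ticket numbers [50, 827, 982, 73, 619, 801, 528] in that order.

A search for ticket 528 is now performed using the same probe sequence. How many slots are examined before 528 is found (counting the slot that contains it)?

7

50 hashes to 11; slot 11 is free -> place at 11.
827 hashes to 8; slot 8 is free -> place at 8.
982 hashes to 7; slot 7 is free -> place at 7.
73 hashes to 8; 8 taken -> place at 9.
619 hashes to 8; 8,9 taken -> place at 12.
801 hashes to 8; 8,9,12 taken -> place at 4.
528 hashes to 8; 8,9,12,4,11,7 taken -> place at 5.
Table: [., ., ., ., 801, 528, ., 982, 827, 73, ., 50, 619]
Lookup 528: h=8, probe 8,9,12,4,11,7,5 → found at 5.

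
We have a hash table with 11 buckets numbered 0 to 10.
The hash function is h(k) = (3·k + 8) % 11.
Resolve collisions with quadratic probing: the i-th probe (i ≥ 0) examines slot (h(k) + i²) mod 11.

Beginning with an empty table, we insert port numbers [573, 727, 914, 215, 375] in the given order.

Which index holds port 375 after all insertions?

9

573: h=0 => slot 0
727: h=0, probe 0,1 => slot 1
914: h=0, probe 0,1,4 => slot 4
215: h=4, probe 4,5 => slot 5
375: h=0, probe 0,1,4,9 => slot 9
Table: [573, 727, ., ., 914, 215, ., ., ., 375, .]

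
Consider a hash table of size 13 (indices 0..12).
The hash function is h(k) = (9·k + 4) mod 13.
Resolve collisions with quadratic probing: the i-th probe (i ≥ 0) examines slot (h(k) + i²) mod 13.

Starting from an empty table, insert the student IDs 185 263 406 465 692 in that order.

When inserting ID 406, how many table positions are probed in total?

3

Insert 185: h=5, slot 5 empty -> index 5.
Insert 263: h=5, slot 5 occupied -> index 6.
Insert 406: h=5, slots 5,6 occupied -> index 9.
Insert 465: h=3, slot 3 empty -> index 3.
Insert 692: h=5, slots 5,6,9 occupied -> index 1.
Table: [-, 692, -, 465, -, 185, 263, -, -, 406, -, -, -]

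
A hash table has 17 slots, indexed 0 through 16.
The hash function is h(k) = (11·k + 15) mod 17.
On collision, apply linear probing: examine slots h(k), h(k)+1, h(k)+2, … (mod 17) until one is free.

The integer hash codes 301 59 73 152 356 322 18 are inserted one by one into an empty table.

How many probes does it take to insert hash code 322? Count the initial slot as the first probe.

3

301: h=11 → slot 11
59: h=1 → slot 1
73: h=2 → slot 2
152: h=4 → slot 4
356: h=4, probe 4,5 → slot 5
322: h=4, probe 4,5,6 → slot 6
18: h=9 → slot 9
Table: [∅, 59, 73, ∅, 152, 356, 322, ∅, ∅, 18, ∅, 301, ∅, ∅, ∅, ∅, ∅]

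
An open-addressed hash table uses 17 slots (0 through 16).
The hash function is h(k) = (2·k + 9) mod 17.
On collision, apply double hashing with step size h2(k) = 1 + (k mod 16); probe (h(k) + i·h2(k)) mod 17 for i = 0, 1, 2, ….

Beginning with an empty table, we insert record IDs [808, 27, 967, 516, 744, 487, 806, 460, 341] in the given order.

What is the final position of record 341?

Insert 808: h=10, slot 10 empty → index 10.
Insert 27: h=12, slot 12 empty → index 12.
Insert 967: h=5, slot 5 empty → index 5.
Insert 516: h=4, slot 4 empty → index 4.
Insert 744: h=1, slot 1 empty → index 1.
Insert 487: h=14, slot 14 empty → index 14.
Insert 806: h=6, slot 6 empty → index 6.
Insert 460: h=11, slot 11 empty → index 11.
Insert 341: h=11, h2=6, slot 11 occupied → index 0.
Table: [341, 744, ., ., 516, 967, 806, ., ., ., 808, 460, 27, ., 487, ., .]

0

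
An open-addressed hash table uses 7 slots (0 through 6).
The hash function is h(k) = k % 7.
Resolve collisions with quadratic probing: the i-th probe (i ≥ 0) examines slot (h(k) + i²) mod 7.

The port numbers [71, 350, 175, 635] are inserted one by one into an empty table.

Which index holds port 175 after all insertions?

4

Insert 71: h=1, slot 1 empty → index 1.
Insert 350: h=0, slot 0 empty → index 0.
Insert 175: h=0, slots 0,1 occupied → index 4.
Insert 635: h=5, slot 5 empty → index 5.
Table: [350, 71, ∅, ∅, 175, 635, ∅]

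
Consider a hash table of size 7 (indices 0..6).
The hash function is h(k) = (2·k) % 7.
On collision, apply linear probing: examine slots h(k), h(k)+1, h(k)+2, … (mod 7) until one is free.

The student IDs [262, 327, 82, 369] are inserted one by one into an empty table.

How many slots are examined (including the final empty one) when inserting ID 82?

2

262: h=6 → slot 6
327: h=3 → slot 3
82: h=3, probe 3,4 → slot 4
369: h=3, probe 3,4,5 → slot 5
Table: [_, _, _, 327, 82, 369, 262]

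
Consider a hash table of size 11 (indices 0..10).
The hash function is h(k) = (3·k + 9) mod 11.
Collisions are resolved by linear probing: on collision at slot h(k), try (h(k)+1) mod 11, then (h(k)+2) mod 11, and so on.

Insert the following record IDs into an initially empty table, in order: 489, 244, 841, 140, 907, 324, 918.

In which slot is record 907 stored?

5

489: h=2 -> slot 2
244: h=4 -> slot 4
841: h=2, probe 2,3 -> slot 3
140: h=0 -> slot 0
907: h=2, probe 2,3,4,5 -> slot 5
324: h=2, probe 2,3,4,5,6 -> slot 6
918: h=2, probe 2,3,4,5,6,7 -> slot 7
Table: [140, —, 489, 841, 244, 907, 324, 918, —, —, —]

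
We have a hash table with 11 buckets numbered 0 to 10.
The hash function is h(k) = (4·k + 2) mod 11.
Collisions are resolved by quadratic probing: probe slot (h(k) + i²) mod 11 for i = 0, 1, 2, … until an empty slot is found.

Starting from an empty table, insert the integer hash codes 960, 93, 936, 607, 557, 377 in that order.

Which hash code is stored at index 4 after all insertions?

960 hashes to 3; slot 3 is free -> place at 3.
93 hashes to 0; slot 0 is free -> place at 0.
936 hashes to 6; slot 6 is free -> place at 6.
607 hashes to 10; slot 10 is free -> place at 10.
557 hashes to 8; slot 8 is free -> place at 8.
377 hashes to 3; 3 taken -> place at 4.
Table: [93, -, -, 960, 377, -, 936, -, 557, -, 607]

377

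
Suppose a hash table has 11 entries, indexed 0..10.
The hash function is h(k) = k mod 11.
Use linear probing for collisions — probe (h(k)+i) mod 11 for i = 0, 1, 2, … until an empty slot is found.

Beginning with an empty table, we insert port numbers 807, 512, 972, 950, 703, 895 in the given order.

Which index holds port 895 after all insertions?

8

807 hashes to 4; slot 4 is free -> place at 4.
512 hashes to 6; slot 6 is free -> place at 6.
972 hashes to 4; 4 taken -> place at 5.
950 hashes to 4; 4,5,6 taken -> place at 7.
703 hashes to 10; slot 10 is free -> place at 10.
895 hashes to 4; 4,5,6,7 taken -> place at 8.
Table: [∅, ∅, ∅, ∅, 807, 972, 512, 950, 895, ∅, 703]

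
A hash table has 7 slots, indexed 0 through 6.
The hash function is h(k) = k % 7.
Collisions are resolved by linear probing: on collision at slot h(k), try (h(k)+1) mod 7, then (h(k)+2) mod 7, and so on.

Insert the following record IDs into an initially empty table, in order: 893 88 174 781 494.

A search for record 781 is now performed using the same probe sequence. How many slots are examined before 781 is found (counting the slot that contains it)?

893: h=4 => slot 4
88: h=4, probe 4,5 => slot 5
174: h=6 => slot 6
781: h=4, probe 4,5,6,0 => slot 0
494: h=4, probe 4,5,6,0,1 => slot 1
Table: [781, 494, ∅, ∅, 893, 88, 174]
Lookup 781: h=4, probe 4,5,6,0 → found at 0.

4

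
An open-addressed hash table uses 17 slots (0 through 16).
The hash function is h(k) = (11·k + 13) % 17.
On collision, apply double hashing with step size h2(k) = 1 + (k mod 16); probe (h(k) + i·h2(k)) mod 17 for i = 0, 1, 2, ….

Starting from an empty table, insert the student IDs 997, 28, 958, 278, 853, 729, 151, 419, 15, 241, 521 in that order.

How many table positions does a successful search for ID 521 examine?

5

Insert 997: h=15, slot 15 empty → index 15.
Insert 28: h=15, h2=13, slot 15 occupied → index 11.
Insert 958: h=11, h2=15, slot 11 occupied → index 9.
Insert 278: h=11, h2=7, slot 11 occupied → index 1.
Insert 853: h=12, slot 12 empty → index 12.
Insert 729: h=8, slot 8 empty → index 8.
Insert 151: h=8, h2=8, slot 8 occupied → index 16.
Insert 419: h=15, h2=4, slot 15 occupied → index 2.
Insert 15: h=8, h2=16, slot 8 occupied → index 7.
Insert 241: h=12, h2=2, slot 12 occupied → index 14.
Insert 521: h=15, h2=10, slots 15,8,1,11 occupied → index 4.
Table: [-, 278, 419, -, 521, -, -, 15, 729, 958, -, 28, 853, -, 241, 997, 151]
Lookup 521: h=15, h2=10, probe 15,8,1,11,4 → found at 4.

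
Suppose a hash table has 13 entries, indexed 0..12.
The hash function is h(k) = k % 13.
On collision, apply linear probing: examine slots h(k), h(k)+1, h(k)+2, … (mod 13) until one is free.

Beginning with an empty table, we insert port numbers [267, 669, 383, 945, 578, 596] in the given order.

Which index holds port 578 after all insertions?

10

Insert 267: h=7, slot 7 empty → index 7.
Insert 669: h=6, slot 6 empty → index 6.
Insert 383: h=6, slots 6,7 occupied → index 8.
Insert 945: h=9, slot 9 empty → index 9.
Insert 578: h=6, slots 6,7,8,9 occupied → index 10.
Insert 596: h=11, slot 11 empty → index 11.
Table: [—, —, —, —, —, —, 669, 267, 383, 945, 578, 596, —]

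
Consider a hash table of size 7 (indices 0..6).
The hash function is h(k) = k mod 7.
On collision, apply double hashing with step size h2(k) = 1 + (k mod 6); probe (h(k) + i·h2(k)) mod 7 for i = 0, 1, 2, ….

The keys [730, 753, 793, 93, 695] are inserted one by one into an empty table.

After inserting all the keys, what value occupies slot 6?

793

Insert 730: h=2, slot 2 empty => index 2.
Insert 753: h=4, slot 4 empty => index 4.
Insert 793: h=2, h2=2, slots 2,4 occupied => index 6.
Insert 93: h=2, h2=4, slots 2,6 occupied => index 3.
Insert 695: h=2, h2=6, slot 2 occupied => index 1.
Table: [-, 695, 730, 93, 753, -, 793]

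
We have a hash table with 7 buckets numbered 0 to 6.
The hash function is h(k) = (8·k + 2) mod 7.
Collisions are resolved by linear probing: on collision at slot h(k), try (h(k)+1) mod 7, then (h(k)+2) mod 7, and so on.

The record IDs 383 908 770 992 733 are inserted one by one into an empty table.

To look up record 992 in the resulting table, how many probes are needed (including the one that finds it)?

4

383 hashes to 0; slot 0 is free -> place at 0.
908 hashes to 0; 0 taken -> place at 1.
770 hashes to 2; slot 2 is free -> place at 2.
992 hashes to 0; 0,1,2 taken -> place at 3.
733 hashes to 0; 0,1,2,3 taken -> place at 4.
Table: [383, 908, 770, 992, 733, -, -]
Lookup 992: h=0, probe 0,1,2,3 → found at 3.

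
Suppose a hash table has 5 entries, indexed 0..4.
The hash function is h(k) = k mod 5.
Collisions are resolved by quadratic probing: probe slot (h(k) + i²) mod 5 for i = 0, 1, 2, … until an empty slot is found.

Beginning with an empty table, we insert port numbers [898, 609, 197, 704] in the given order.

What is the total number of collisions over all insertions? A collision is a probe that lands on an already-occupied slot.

Insert 898: h=3, slot 3 empty → index 3.
Insert 609: h=4, slot 4 empty → index 4.
Insert 197: h=2, slot 2 empty → index 2.
Insert 704: h=4, slot 4 occupied → index 0.
Table: [704, -, 197, 898, 609]

1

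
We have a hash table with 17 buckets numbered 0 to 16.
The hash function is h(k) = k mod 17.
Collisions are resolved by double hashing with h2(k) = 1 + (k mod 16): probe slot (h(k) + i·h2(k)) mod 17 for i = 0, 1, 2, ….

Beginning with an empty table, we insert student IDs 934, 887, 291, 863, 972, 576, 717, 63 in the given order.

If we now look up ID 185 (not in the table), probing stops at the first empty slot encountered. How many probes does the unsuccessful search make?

934 hashes to 16; slot 16 is free -> place at 16.
887 hashes to 3; slot 3 is free -> place at 3.
291 hashes to 2; slot 2 is free -> place at 2.
863 hashes to 13; slot 13 is free -> place at 13.
972 hashes to 3, h2=13; 3,16 taken -> place at 12.
576 hashes to 15; slot 15 is free -> place at 15.
717 hashes to 3, h2=14; 3 taken -> place at 0.
63 hashes to 12, h2=16; 12 taken -> place at 11.
Table: [717, ∅, 291, 887, ∅, ∅, ∅, ∅, ∅, ∅, ∅, 63, 972, 863, ∅, 576, 934]
Lookup 185: h=15, h2=10, probe 15,8 → slot 8 empty, not found.

2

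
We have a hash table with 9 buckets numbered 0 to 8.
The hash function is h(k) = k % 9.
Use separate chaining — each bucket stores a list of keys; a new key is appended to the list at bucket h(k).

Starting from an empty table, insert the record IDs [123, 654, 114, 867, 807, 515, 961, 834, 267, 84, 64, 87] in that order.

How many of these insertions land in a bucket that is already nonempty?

7

123 -> bucket 6
654 -> bucket 6 (collision)
114 -> bucket 6 (collision)
867 -> bucket 3
807 -> bucket 6 (collision)
515 -> bucket 2
961 -> bucket 7
834 -> bucket 6 (collision)
267 -> bucket 6 (collision)
84 -> bucket 3 (collision)
64 -> bucket 1
87 -> bucket 6 (collision)
Final buckets:
0: ∅
1: 64
2: 515
3: 867 -> 84
4: ∅
5: ∅
6: 123 -> 654 -> 114 -> 807 -> 834 -> 267 -> 87
7: 961
8: ∅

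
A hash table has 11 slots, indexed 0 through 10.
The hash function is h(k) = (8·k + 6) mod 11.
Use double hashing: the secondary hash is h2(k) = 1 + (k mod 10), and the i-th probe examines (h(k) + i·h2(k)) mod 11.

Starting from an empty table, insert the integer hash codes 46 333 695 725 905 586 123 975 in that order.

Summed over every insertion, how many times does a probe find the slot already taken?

46 hashes to 0; slot 0 is free → place at 0.
333 hashes to 8; slot 8 is free → place at 8.
695 hashes to 0, h2=6; 0 taken → place at 6.
725 hashes to 9; slot 9 is free → place at 9.
905 hashes to 8, h2=6; 8 taken → place at 3.
586 hashes to 8, h2=7; 8 taken → place at 4.
123 hashes to 0, h2=4; 0,4,8 taken → place at 1.
975 hashes to 7; slot 7 is free → place at 7.
Table: [46, 123, ∅, 905, 586, ∅, 695, 975, 333, 725, ∅]

6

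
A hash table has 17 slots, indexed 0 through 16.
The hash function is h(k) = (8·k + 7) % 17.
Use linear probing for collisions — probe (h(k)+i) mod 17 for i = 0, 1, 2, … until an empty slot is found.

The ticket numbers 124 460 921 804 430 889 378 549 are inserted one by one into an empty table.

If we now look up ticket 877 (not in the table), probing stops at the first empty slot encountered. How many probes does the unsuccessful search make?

2

Insert 124: h=13, slot 13 empty => index 13.
Insert 460: h=15, slot 15 empty => index 15.
Insert 921: h=14, slot 14 empty => index 14.
Insert 804: h=13, slots 13,14,15 occupied => index 16.
Insert 430: h=13, slots 13,14,15,16 occupied => index 0.
Insert 889: h=13, slots 13,14,15,16,0 occupied => index 1.
Insert 378: h=5, slot 5 empty => index 5.
Insert 549: h=13, slots 13,14,15,16,0,1 occupied => index 2.
Table: [430, 889, 549, _, _, 378, _, _, _, _, _, _, _, 124, 921, 460, 804]
Lookup 877: h=2, probe 2,3 → slot 3 empty, not found.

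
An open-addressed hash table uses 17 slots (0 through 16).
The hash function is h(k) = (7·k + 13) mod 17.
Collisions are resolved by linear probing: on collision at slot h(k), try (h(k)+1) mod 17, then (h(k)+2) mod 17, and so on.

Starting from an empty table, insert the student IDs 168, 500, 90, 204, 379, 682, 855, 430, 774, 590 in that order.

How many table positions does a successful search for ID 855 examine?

Insert 168: h=16, slot 16 empty => index 16.
Insert 500: h=11, slot 11 empty => index 11.
Insert 90: h=14, slot 14 empty => index 14.
Insert 204: h=13, slot 13 empty => index 13.
Insert 379: h=14, slot 14 occupied => index 15.
Insert 682: h=10, slot 10 empty => index 10.
Insert 855: h=14, slots 14,15,16 occupied => index 0.
Insert 430: h=14, slots 14,15,16,0 occupied => index 1.
Insert 774: h=8, slot 8 empty => index 8.
Insert 590: h=12, slot 12 empty => index 12.
Table: [855, 430, ∅, ∅, ∅, ∅, ∅, ∅, 774, ∅, 682, 500, 590, 204, 90, 379, 168]
Lookup 855: h=14, probe 14,15,16,0 → found at 0.

4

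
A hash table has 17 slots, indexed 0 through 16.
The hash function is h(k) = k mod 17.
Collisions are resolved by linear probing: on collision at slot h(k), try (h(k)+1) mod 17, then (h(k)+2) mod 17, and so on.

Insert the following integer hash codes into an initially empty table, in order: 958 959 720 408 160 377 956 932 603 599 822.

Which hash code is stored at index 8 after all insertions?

720

Insert 958: h=6, slot 6 empty → index 6.
Insert 959: h=7, slot 7 empty → index 7.
Insert 720: h=6, slots 6,7 occupied → index 8.
Insert 408: h=0, slot 0 empty → index 0.
Insert 160: h=7, slots 7,8 occupied → index 9.
Insert 377: h=3, slot 3 empty → index 3.
Insert 956: h=4, slot 4 empty → index 4.
Insert 932: h=14, slot 14 empty → index 14.
Insert 603: h=8, slots 8,9 occupied → index 10.
Insert 599: h=4, slot 4 occupied → index 5.
Insert 822: h=6, slots 6,7,8,9,10 occupied → index 11.
Table: [408, —, —, 377, 956, 599, 958, 959, 720, 160, 603, 822, —, —, 932, —, —]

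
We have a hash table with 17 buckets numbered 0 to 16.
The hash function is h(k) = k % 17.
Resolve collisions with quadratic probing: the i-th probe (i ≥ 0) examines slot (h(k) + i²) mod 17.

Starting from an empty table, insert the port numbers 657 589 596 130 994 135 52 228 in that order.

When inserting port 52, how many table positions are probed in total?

Insert 657: h=11, slot 11 empty => index 11.
Insert 589: h=11, slot 11 occupied => index 12.
Insert 596: h=1, slot 1 empty => index 1.
Insert 130: h=11, slots 11,12 occupied => index 15.
Insert 994: h=8, slot 8 empty => index 8.
Insert 135: h=16, slot 16 empty => index 16.
Insert 52: h=1, slot 1 occupied => index 2.
Insert 228: h=7, slot 7 empty => index 7.
Table: [_, 596, 52, _, _, _, _, 228, 994, _, _, 657, 589, _, _, 130, 135]

2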